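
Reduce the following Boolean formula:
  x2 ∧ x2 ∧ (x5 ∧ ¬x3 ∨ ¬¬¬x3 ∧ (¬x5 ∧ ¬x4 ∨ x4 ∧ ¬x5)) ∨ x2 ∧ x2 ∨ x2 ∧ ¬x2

x2 ∧ x2 ∧ (x5 ∧ ¬x3 ∨ ¬¬¬x3 ∧ (¬x5 ∧ ¬x4 ∨ x4 ∧ ¬x5)) ∨ x2 ∧ x2 ∨ x2 ∧ ¬x2
= x2 ∧ x2 ∧ (x5 ∧ ¬x3 ∨ ¬x3 ∧ (¬x5 ∧ ¬x4 ∨ x4 ∧ ¬x5)) ∨ x2 ∧ x2 ∨ x2 ∧ ¬x2
= x2 ∧ x2 ∧ (x5 ∧ ¬x3 ∨ ¬x3 ∧ ¬x5) ∨ x2 ∧ x2 ∨ x2 ∧ ¬x2
= x2 ∧ x2 ∧ ¬x3 ∨ x2 ∧ x2 ∨ x2 ∧ ¬x2
= x2 ∧ x2 ∨ x2 ∧ ¬x2
= x2

x2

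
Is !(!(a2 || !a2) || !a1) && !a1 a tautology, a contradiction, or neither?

!(!(a2 || !a2) || !a1) && !a1
= (a2 || !a2) && a1 && !a1   [De Morgan]
= a1 && !a1   [complement / identity]
= false   [complement]

contradiction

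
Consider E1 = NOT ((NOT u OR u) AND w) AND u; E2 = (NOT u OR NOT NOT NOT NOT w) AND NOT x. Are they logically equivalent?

No

E1: NOT ((NOT u OR u) AND w) AND u
    = NOT w AND u   [complement / identity]
E2: (NOT u OR NOT NOT NOT NOT w) AND NOT x
    = (NOT u OR NOT NOT w) AND NOT x   [double negation]
    = (NOT u OR w) AND NOT x   [double negation]
These differ: at u=0, w=0, x=0, E1 = 0 but E2 = 1.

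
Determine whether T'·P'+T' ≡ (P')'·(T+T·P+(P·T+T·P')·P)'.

No

E1: T'·P'+T'
    = T'   — absorption
E2: (P')'·(T+T·P+(P·T+T·P')·P)'
    = (P')'·(T+T·P+T·P)'   — distribution
    = P·(T+T·P+T·P)'   — double negation
    = P·(T+T·P)'   — idempotence
    = P·T'   — absorption
These differ: at P=0, T=0, E1 = 1 but E2 = 0.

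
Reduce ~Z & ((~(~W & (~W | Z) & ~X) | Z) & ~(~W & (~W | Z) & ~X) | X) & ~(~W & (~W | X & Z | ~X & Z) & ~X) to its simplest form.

~Z & (W | X)

~Z & ((~(~W & (~W | Z) & ~X) | Z) & ~(~W & (~W | Z) & ~X) | X) & ~(~W & (~W | X & Z | ~X & Z) & ~X)
= ~Z & (~(~W & (~W | Z) & ~X) | X) & ~(~W & (~W | X & Z | ~X & Z) & ~X)
= ~Z & (~(~W & (~W | Z) & ~X) | X) & ~(~W & (~W | Z) & ~X)
= ~Z & ~(~W & (~W | Z) & ~X)
= ~Z & ~(~W & ~X)
= ~Z & (W | X)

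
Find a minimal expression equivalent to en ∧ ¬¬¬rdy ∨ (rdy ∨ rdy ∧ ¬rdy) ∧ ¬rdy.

en ∧ ¬¬¬rdy ∨ (rdy ∨ rdy ∧ ¬rdy) ∧ ¬rdy
= en ∧ ¬¬¬rdy ∨ rdy ∧ ¬rdy   (complement / identity)
= en ∧ ¬¬¬rdy   (complement / identity)
= en ∧ ¬rdy   (double negation)

en ∧ ¬rdy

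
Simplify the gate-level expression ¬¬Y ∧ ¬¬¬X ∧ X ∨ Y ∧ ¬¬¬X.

Y ∧ ¬X

¬¬Y ∧ ¬¬¬X ∧ X ∨ Y ∧ ¬¬¬X
= Y ∧ ¬¬¬X ∧ X ∨ Y ∧ ¬¬¬X   — double negation
= Y ∧ ¬¬¬X   — absorption
= Y ∧ ¬X   — double negation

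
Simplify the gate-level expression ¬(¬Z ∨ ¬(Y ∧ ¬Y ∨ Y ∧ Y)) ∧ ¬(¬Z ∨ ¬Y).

¬(¬Z ∨ ¬(Y ∧ ¬Y ∨ Y ∧ Y)) ∧ ¬(¬Z ∨ ¬Y)
= ¬(¬Z ∨ ¬Y) ∧ ¬(¬Z ∨ ¬Y)   [distribution]
= ¬(¬Z ∨ ¬Y)   [idempotence]
= Z ∧ Y   [De Morgan]

Z ∧ Y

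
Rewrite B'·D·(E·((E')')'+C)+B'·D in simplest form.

B'·D·(E·((E')')'+C)+B'·D
= B'·D·(E·E'+C)+B'·D   — double negation
= B'·D·C+B'·D   — complement / identity
= B'·D   — absorption

B'·D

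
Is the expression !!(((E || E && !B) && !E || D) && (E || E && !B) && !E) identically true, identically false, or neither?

!!(((E || E && !B) && !E || D) && (E || E && !B) && !E)
= !!((E || E && !B) && !E)   [absorption]
= !!(E && !E)   [absorption]
= E && !E   [double negation]
= false   [complement]

identically false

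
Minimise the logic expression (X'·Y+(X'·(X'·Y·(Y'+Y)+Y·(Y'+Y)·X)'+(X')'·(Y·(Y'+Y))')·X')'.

X

(X'·Y+(X'·(X'·Y·(Y'+Y)+Y·(Y'+Y)·X)'+(X')'·(Y·(Y'+Y))')·X')'
= (X'·Y+(X'·(X'·Y·(Y'+Y)+Y·(Y'+Y)·X)'+X·(Y·(Y'+Y))')·X')'   [double negation]
= (X'·Y+(X'·(Y·(Y'+Y))'+X·(Y·(Y'+Y))')·X')'   [distribution]
= (X'·Y+(Y·(Y'+Y))'·X')'   [distribution]
= (X'·Y+Y'·X')'   [complement / identity]
= (X')'   [distribution]
= X   [double negation]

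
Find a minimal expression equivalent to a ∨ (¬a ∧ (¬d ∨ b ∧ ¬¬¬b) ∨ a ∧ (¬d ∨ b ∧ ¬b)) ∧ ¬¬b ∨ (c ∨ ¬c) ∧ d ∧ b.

a ∨ (¬a ∧ (¬d ∨ b ∧ ¬¬¬b) ∨ a ∧ (¬d ∨ b ∧ ¬b)) ∧ ¬¬b ∨ (c ∨ ¬c) ∧ d ∧ b
= a ∨ (¬a ∧ (¬d ∨ b ∧ ¬b) ∨ a ∧ (¬d ∨ b ∧ ¬b)) ∧ ¬¬b ∨ (c ∨ ¬c) ∧ d ∧ b   — double negation
= a ∨ (¬a ∧ (¬d ∨ b ∧ ¬b) ∨ a ∧ (¬d ∨ b ∧ ¬b)) ∧ ¬¬b ∨ d ∧ b   — complement / identity
= a ∨ (¬d ∨ b ∧ ¬b) ∧ ¬¬b ∨ d ∧ b   — distribution
= a ∨ (¬d ∨ b ∧ ¬b) ∧ b ∨ d ∧ b   — double negation
= a ∨ ¬d ∧ b ∨ d ∧ b   — complement / identity
= a ∨ b   — distribution

a ∨ b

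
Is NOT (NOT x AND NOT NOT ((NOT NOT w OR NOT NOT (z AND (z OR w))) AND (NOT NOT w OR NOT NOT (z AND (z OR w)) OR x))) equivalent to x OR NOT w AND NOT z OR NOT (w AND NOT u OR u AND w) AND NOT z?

E1: NOT (NOT x AND NOT NOT ((NOT NOT w OR NOT NOT (z AND (z OR w))) AND (NOT NOT w OR NOT NOT (z AND (z OR w)) OR x)))
    = NOT (NOT x AND NOT NOT (NOT NOT w OR NOT NOT (z AND (z OR w))))   [absorption]
    = x OR NOT (NOT NOT w OR NOT NOT (z AND (z OR w)))   [De Morgan]
    = x OR NOT w AND NOT (z AND (z OR w))   [De Morgan]
    = x OR NOT w AND NOT z   [absorption]
E2: x OR NOT w AND NOT z OR NOT (w AND NOT u OR u AND w) AND NOT z
    = x OR NOT w AND NOT z OR NOT w AND NOT z   [distribution]
    = x OR NOT w AND NOT z   [idempotence]
Both reduce to x OR NOT w AND NOT z, so they are equivalent.

Yes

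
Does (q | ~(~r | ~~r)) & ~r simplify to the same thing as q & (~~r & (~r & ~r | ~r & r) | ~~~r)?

E1: (q | ~(~r | ~~r)) & ~r
    = (q | r & ~r) & ~r   (De Morgan)
    = q & ~r   (complement / identity)
E2: q & (~~r & (~r & ~r | ~r & r) | ~~~r)
    = q & (r & (~r & ~r | ~r & r) | ~~~r)   (double negation)
    = q & (r & ~r | ~~~r)   (distribution)
    = q & ~~~r   (complement / identity)
    = q & ~r   (double negation)
Both reduce to q & ~r, so they are equivalent.

Yes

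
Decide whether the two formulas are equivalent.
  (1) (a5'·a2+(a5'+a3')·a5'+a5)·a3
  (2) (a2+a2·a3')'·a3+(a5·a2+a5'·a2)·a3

E1: (a5'·a2+(a5'+a3')·a5'+a5)·a3
    = (a5'·a2+a5'+a5)·a3   (absorption)
    = (a5'+a5)·a3   (absorption)
    = a3   (complement / identity)
E2: (a2+a2·a3')'·a3+(a5·a2+a5'·a2)·a3
    = (a2+a2·a3')'·a3+a2·a3   (distribution)
    = a2'·a3+a2·a3   (absorption)
    = a3   (distribution)
Both reduce to a3, so they are equivalent.

Yes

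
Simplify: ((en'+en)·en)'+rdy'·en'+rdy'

en'+rdy'

((en'+en)·en)'+rdy'·en'+rdy'
= en'+rdy'·en'+rdy'   [complement / identity]
= en'+rdy'   [absorption]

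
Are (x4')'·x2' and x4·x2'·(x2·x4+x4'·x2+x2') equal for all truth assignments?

E1: (x4')'·x2'
    = x4·x2'   [double negation]
E2: x4·x2'·(x2·x4+x4'·x2+x2')
    = x4·x2'·(x2+x2')   [distribution]
    = x4·x2'   [complement / identity]
Both reduce to x4·x2', so they are equivalent.

Yes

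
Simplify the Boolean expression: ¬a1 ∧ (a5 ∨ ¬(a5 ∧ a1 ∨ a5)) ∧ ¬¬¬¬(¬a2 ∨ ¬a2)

¬a1 ∧ (a5 ∨ ¬(a5 ∧ a1 ∨ a5)) ∧ ¬¬¬¬(¬a2 ∨ ¬a2)
= ¬a1 ∧ (a5 ∨ ¬a5) ∧ ¬¬¬¬(¬a2 ∨ ¬a2)   (absorption)
= ¬a1 ∧ ¬¬¬¬(¬a2 ∨ ¬a2)   (complement / identity)
= ¬a1 ∧ ¬¬¬¬¬a2   (idempotence)
= ¬a1 ∧ ¬¬¬a2   (double negation)
= ¬a1 ∧ ¬a2   (double negation)

¬a1 ∧ ¬a2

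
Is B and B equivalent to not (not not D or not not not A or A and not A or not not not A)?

No

E1: B and B
    = B
E2: not (not not D or not not not A or A and not A or not not not A)
    = not (not not D or not not not A or not not not A)
    = not (not not D or not not not A)
    = not (not not D or not A)
    = not D and A
These differ: at A=0, B=1, D=1, E1 = 1 but E2 = 0.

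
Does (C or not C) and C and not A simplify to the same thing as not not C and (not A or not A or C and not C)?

E1: (C or not C) and C and not A
    = C and not A
E2: not not C and (not A or not A or C and not C)
    = not not C and (not A or not A)
    = C and (not A or not A)
    = C and not A
Both reduce to C and not A, so they are equivalent.

Yes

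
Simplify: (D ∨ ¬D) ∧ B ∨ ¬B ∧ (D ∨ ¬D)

True

(D ∨ ¬D) ∧ B ∨ ¬B ∧ (D ∨ ¬D)
= D ∨ ¬D
= True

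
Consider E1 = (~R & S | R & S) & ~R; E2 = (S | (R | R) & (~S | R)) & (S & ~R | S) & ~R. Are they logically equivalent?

E1: (~R & S | R & S) & ~R
    = S & ~R   — distribution
E2: (S | (R | R) & (~S | R)) & (S & ~R | S) & ~R
    = (S | (R | R) & (~S | R)) & S & ~R   — absorption
    = (S | R & ~S | R) & S & ~R   — distribution
    = (S | R) & S & ~R   — absorption
    = S & ~R   — absorption
Both reduce to S & ~R, so they are equivalent.

Yes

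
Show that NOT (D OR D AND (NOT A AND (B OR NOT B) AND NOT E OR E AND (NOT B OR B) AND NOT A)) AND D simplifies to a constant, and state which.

FALSE

NOT (D OR D AND (NOT A AND (B OR NOT B) AND NOT E OR E AND (NOT B OR B) AND NOT A)) AND D
= NOT (D OR D AND (NOT A AND NOT E OR E AND (NOT B OR B) AND NOT A)) AND D   — complement / identity
= NOT (D OR D AND (NOT A AND NOT E OR E AND NOT A)) AND D   — complement / identity
= NOT (D OR D AND NOT A) AND D   — distribution
= NOT D AND D   — absorption
= FALSE   — complement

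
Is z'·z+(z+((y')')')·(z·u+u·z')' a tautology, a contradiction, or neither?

neither

z'·z+(z+((y')')')·(z·u+u·z')'
= z'·z+(z+y')·(z·u+u·z')'   (double negation)
= (z+y')·(z·u+u·z')'   (complement / identity)
= (z+y')·u'   (distribution)
This depends on u, y, z, so it is not a constant.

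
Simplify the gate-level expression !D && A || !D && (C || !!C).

!D && (A || C)

!D && A || !D && (C || !!C)
= !D && A || !D && (C || C)   [double negation]
= !D && (A || C || C)   [distribution]
= !D && (A || C)   [idempotence]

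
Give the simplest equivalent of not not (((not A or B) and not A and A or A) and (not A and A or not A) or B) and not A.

not not (((not A or B) and not A and A or A) and (not A and A or not A) or B) and not A
= not not ((not A and A or A) and (not A and A or not A) or B) and not A   (absorption)
= not not (A and not A or not A and A or B) and not A   (distribution)
= (A and not A or not A and A or B) and not A   (double negation)
= (not A and A or B) and not A   (complement / identity)
= B and not A   (complement / identity)

B and not A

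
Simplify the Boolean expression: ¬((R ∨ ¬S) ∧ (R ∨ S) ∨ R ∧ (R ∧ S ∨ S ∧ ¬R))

¬((R ∨ ¬S) ∧ (R ∨ S) ∨ R ∧ (R ∧ S ∨ S ∧ ¬R))
= ¬((R ∨ ¬S) ∧ (R ∨ S) ∨ R ∧ S)   (distribution)
= ¬(R ∨ ¬S ∧ S ∨ R ∧ S)   (distribution)
= ¬(R ∨ R ∧ S)   (complement / identity)
= ¬R   (absorption)

¬R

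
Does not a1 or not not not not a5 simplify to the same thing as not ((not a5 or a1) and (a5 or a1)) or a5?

E1: not a1 or not not not not a5
    = not a1 or not not a5   (double negation)
    = not a1 or a5   (double negation)
E2: not ((not a5 or a1) and (a5 or a1)) or a5
    = not (not a5 and a5 or a1) or a5   (distribution)
    = not a1 or a5   (complement / identity)
Both reduce to not a1 or a5, so they are equivalent.

Yes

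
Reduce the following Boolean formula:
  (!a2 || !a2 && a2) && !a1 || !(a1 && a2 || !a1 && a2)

!a2

(!a2 || !a2 && a2) && !a1 || !(a1 && a2 || !a1 && a2)
= (!a2 || !a2 && a2) && !a1 || !a2   (distribution)
= !a2 && !a1 || !a2   (complement / identity)
= !a2   (absorption)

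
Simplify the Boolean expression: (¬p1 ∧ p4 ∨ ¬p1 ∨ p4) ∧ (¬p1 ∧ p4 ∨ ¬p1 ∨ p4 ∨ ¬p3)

¬p1 ∨ p4

(¬p1 ∧ p4 ∨ ¬p1 ∨ p4) ∧ (¬p1 ∧ p4 ∨ ¬p1 ∨ p4 ∨ ¬p3)
= ¬p1 ∧ p4 ∨ ¬p1 ∨ p4   [absorption]
= ¬p1 ∨ p4   [absorption]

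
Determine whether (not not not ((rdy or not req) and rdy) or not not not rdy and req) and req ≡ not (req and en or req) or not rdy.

No

E1: (not not not ((rdy or not req) and rdy) or not not not rdy and req) and req
    = (not not not rdy or not not not rdy and req) and req
    = not not not rdy and req
    = not rdy and req
E2: not (req and en or req) or not rdy
    = not req or not rdy
These differ: at en=0, rdy=0, req=0, E1 = 0 but E2 = 1.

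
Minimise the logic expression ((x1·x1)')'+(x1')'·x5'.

((x1·x1)')'+(x1')'·x5'
= x1·x1+(x1')'·x5'   (double negation)
= x1+(x1')'·x5'   (idempotence)
= x1+x1·x5'   (double negation)
= x1   (absorption)

x1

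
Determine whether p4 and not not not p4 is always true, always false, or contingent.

p4 and not not not p4
= p4 and not p4   — double negation
= False   — complement

always false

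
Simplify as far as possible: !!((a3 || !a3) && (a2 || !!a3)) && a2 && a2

!!((a3 || !a3) && (a2 || !!a3)) && a2 && a2
= !!((a3 || !a3) && (a2 || a3)) && a2 && a2   [double negation]
= (a3 || !a3) && (a2 || a3) && a2 && a2   [double negation]
= (a2 || a3) && a2 && a2   [complement / identity]
= a2 && a2   [absorption]
= a2   [idempotence]

a2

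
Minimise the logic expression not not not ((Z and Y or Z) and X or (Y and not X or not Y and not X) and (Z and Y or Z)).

not Z

not not not ((Z and Y or Z) and X or (Y and not X or not Y and not X) and (Z and Y or Z))
= not not not ((Z and Y or Z) and X or not X and (Z and Y or Z))   — distribution
= not not not (Z and Y or Z)   — distribution
= not not not Z   — absorption
= not Z   — double negation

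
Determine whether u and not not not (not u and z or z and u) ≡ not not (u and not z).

E1: u and not not not (not u and z or z and u)
    = u and not (not u and z or z and u)
    = u and not z
E2: not not (u and not z)
    = u and not z
Both reduce to u and not z, so they are equivalent.

Yes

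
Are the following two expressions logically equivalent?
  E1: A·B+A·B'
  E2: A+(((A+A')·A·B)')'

Yes

E1: A·B+A·B'
    = A   [distribution]
E2: A+(((A+A')·A·B)')'
    = A+(A+A')·A·B   [double negation]
    = A+A·B   [complement / identity]
    = A   [absorption]
Both reduce to A, so they are equivalent.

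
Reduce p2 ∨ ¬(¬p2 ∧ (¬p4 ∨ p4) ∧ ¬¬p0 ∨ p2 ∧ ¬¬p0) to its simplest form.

p2 ∨ ¬(¬p2 ∧ (¬p4 ∨ p4) ∧ ¬¬p0 ∨ p2 ∧ ¬¬p0)
= p2 ∨ ¬(¬p2 ∧ ¬¬p0 ∨ p2 ∧ ¬¬p0)
= p2 ∨ ¬¬¬p0
= p2 ∨ ¬p0

p2 ∨ ¬p0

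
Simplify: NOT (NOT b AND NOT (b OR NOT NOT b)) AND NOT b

FALSE

NOT (NOT b AND NOT (b OR NOT NOT b)) AND NOT b
= (b OR b OR NOT NOT b) AND NOT b   (De Morgan)
= (b OR b OR b) AND NOT b   (double negation)
= (b OR b) AND NOT b   (idempotence)
= b AND NOT b   (idempotence)
= FALSE   (complement)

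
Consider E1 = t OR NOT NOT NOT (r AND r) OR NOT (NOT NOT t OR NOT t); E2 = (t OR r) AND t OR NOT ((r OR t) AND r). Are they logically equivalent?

Yes

E1: t OR NOT NOT NOT (r AND r) OR NOT (NOT NOT t OR NOT t)
    = t OR NOT NOT NOT (r AND r) OR NOT t AND t   — De Morgan
    = t OR NOT (r AND r) OR NOT t AND t   — double negation
    = t OR NOT (r AND r)   — complement / identity
    = t OR NOT r   — idempotence
E2: (t OR r) AND t OR NOT ((r OR t) AND r)
    = (t OR r) AND t OR NOT r   — absorption
    = t OR NOT r   — absorption
Both reduce to t OR NOT r, so they are equivalent.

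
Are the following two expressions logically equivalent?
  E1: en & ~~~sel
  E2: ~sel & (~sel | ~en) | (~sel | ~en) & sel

E1: en & ~~~sel
    = en & ~sel   (double negation)
E2: ~sel & (~sel | ~en) | (~sel | ~en) & sel
    = ~sel | ~en   (distribution)
These differ: at en=0, sel=0, E1 = 0 but E2 = 1.

No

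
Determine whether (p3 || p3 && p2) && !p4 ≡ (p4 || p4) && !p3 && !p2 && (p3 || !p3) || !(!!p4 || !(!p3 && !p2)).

E1: (p3 || p3 && p2) && !p4
    = p3 && !p4   (absorption)
E2: (p4 || p4) && !p3 && !p2 && (p3 || !p3) || !(!!p4 || !(!p3 && !p2))
    = (p4 || p4) && !p3 && !p2 && (p3 || !p3) || !p4 && !p3 && !p2   (De Morgan)
    = (p4 || p4) && !p3 && !p2 || !p4 && !p3 && !p2   (complement / identity)
    = p4 && !p3 && !p2 || !p4 && !p3 && !p2   (idempotence)
    = !p3 && !p2   (distribution)
These differ: at p2=0, p3=1, p4=0, E1 = 1 but E2 = 0.

No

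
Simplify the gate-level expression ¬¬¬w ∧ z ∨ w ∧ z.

z

¬¬¬w ∧ z ∨ w ∧ z
= ¬w ∧ z ∨ w ∧ z   — double negation
= z   — distribution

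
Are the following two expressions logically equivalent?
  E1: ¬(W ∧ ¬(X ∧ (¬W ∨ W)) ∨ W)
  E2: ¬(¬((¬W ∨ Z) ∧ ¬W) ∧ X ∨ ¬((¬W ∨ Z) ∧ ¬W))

Yes

E1: ¬(W ∧ ¬(X ∧ (¬W ∨ W)) ∨ W)
    = ¬(W ∧ ¬X ∨ W)   — complement / identity
    = ¬W   — absorption
E2: ¬(¬((¬W ∨ Z) ∧ ¬W) ∧ X ∨ ¬((¬W ∨ Z) ∧ ¬W))
    = ¬¬((¬W ∨ Z) ∧ ¬W)   — absorption
    = (¬W ∨ Z) ∧ ¬W   — double negation
    = ¬W   — absorption
Both reduce to ¬W, so they are equivalent.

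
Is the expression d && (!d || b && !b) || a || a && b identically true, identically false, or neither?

d && (!d || b && !b) || a || a && b
= d && !d || a || a && b   (complement / identity)
= a || a && b   (complement / identity)
= a   (absorption)
This depends on a, so it is not a constant.

neither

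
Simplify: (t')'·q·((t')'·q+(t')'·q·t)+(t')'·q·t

(t')'·q·((t')'·q+(t')'·q·t)+(t')'·q·t
= (t')'·q·((t')'·q+(t')'·q·t+t)
= (t')'·q·((t')'·q+t)
= (t')'·q
= t·q

t·q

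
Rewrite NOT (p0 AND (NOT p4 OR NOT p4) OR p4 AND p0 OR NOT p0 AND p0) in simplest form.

NOT p0

NOT (p0 AND (NOT p4 OR NOT p4) OR p4 AND p0 OR NOT p0 AND p0)
= NOT (p0 AND (NOT p4 OR NOT p4) OR p4 AND p0)
= NOT (p0 AND NOT p4 OR p4 AND p0)
= NOT p0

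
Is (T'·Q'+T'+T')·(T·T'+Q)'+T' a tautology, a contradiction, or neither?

neither

(T'·Q'+T'+T')·(T·T'+Q)'+T'
= (T'+T')·(T·T'+Q)'+T'   [absorption]
= (T'+T')·Q'+T'   [complement / identity]
= T'·Q'+T'   [idempotence]
= T'   [absorption]
This depends on T, so it is not a constant.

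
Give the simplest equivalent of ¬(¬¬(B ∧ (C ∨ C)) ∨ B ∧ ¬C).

¬(¬¬(B ∧ (C ∨ C)) ∨ B ∧ ¬C)
= ¬(¬¬(B ∧ C) ∨ B ∧ ¬C)   — idempotence
= ¬(B ∧ C ∨ B ∧ ¬C)   — double negation
= ¬B   — distribution

¬B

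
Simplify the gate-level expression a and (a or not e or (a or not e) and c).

a and (a or not e or (a or not e) and c)
= a and (a or not e)   — absorption
= a   — absorption

a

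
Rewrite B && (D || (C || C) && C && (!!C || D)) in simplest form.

B && (D || C)

B && (D || (C || C) && C && (!!C || D))
= B && (D || C && C && (!!C || D))   [idempotence]
= B && (D || C && C && (C || D))   [double negation]
= B && (D || C && C)   [absorption]
= B && (D || C)   [idempotence]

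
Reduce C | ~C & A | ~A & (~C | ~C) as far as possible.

1

C | ~C & A | ~A & (~C | ~C)
= C | ~C & A | ~A & ~C   (idempotence)
= C | ~C   (distribution)
= 1   (complement)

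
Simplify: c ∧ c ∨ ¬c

c ∧ c ∨ ¬c
= c ∨ ¬c   (idempotence)
= True   (complement)

True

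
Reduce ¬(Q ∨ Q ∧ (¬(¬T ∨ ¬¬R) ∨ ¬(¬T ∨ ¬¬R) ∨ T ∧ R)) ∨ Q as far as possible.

¬(Q ∨ Q ∧ (¬(¬T ∨ ¬¬R) ∨ ¬(¬T ∨ ¬¬R) ∨ T ∧ R)) ∨ Q
= ¬(Q ∨ Q ∧ (¬(¬T ∨ ¬¬R) ∨ T ∧ R)) ∨ Q   [idempotence]
= ¬(Q ∨ Q ∧ (T ∧ ¬R ∨ T ∧ R)) ∨ Q   [De Morgan]
= ¬(Q ∨ Q ∧ T) ∨ Q   [distribution]
= ¬Q ∨ Q   [absorption]
= True   [complement]

True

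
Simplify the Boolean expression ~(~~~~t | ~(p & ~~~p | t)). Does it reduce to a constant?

~(~~~~t | ~(p & ~~~p | t))
= ~(~~~~t | ~(p & ~p | t))   (double negation)
= ~~~t & (p & ~p | t)   (De Morgan)
= ~t & (p & ~p | t)   (double negation)
= ~t & t   (complement / identity)
= 0   (complement)

0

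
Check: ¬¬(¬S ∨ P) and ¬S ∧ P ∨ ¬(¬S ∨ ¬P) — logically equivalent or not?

E1: ¬¬(¬S ∨ P)
    = ¬S ∨ P   [double negation]
E2: ¬S ∧ P ∨ ¬(¬S ∨ ¬P)
    = ¬S ∧ P ∨ S ∧ P   [De Morgan]
    = P   [distribution]
These differ: at P=0, S=0, E1 = 1 but E2 = 0.

No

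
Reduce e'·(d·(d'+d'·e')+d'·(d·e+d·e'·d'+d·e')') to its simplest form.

e'·d'

e'·(d·(d'+d'·e')+d'·(d·e+d·e'·d'+d·e')')
= e'·(d·d'+d'·(d·e+d·e'·d'+d·e')')   — absorption
= e'·(d·d'+d'·(d·e+d·e')')   — absorption
= e'·(d·d'+d'·d')   — distribution
= e'·d'   — distribution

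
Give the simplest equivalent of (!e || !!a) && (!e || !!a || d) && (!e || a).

!e || a

(!e || !!a) && (!e || !!a || d) && (!e || a)
= (!e || !!a) && (!e || a || d) && (!e || a)   (double negation)
= (!e || !!a) && (!e || a)   (absorption)
= (!e || a) && (!e || a)   (double negation)
= !e || a   (idempotence)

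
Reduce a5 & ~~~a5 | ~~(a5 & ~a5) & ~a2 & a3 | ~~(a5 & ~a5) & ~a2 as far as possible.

a5 & ~~~a5 | ~~(a5 & ~a5) & ~a2 & a3 | ~~(a5 & ~a5) & ~a2
= a5 & ~a5 | ~~(a5 & ~a5) & ~a2 & a3 | ~~(a5 & ~a5) & ~a2   (double negation)
= a5 & ~a5 | ~~(a5 & ~a5) & ~a2   (absorption)
= a5 & ~a5 | a5 & ~a5 & ~a2   (double negation)
= a5 & ~a5   (absorption)
= 0   (complement)

0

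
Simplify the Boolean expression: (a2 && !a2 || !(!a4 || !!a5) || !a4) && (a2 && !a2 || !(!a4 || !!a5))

a4 && !a5

(a2 && !a2 || !(!a4 || !!a5) || !a4) && (a2 && !a2 || !(!a4 || !!a5))
= a2 && !a2 || !(!a4 || !!a5)   (absorption)
= a2 && !a2 || a4 && !a5   (De Morgan)
= a4 && !a5   (complement / identity)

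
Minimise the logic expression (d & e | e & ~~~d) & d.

e & d

(d & e | e & ~~~d) & d
= (d & e | e & ~d) & d   [double negation]
= e & d   [distribution]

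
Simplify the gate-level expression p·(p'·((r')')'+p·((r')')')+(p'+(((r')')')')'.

p·r'

p·(p'·((r')')'+p·((r')')')+(p'+(((r')')')')'
= p·(p'·((r')')'+p·((r')')')+p·((r')')'   — De Morgan
= p·((r')')'+p·((r')')'   — distribution
= p·((r')')'   — idempotence
= p·r'   — double negation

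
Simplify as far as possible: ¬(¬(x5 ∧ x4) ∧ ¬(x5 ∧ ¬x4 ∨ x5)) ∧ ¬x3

x5 ∧ ¬x3

¬(¬(x5 ∧ x4) ∧ ¬(x5 ∧ ¬x4 ∨ x5)) ∧ ¬x3
= ¬(¬(x5 ∧ x4) ∧ ¬x5) ∧ ¬x3
= (x5 ∧ x4 ∨ x5) ∧ ¬x3
= x5 ∧ ¬x3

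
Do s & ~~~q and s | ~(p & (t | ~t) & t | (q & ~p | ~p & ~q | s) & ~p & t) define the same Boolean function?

No

E1: s & ~~~q
    = s & ~q   [double negation]
E2: s | ~(p & (t | ~t) & t | (q & ~p | ~p & ~q | s) & ~p & t)
    = s | ~(p & (t | ~t) & t | (~p | s) & ~p & t)   [distribution]
    = s | ~(p & (t | ~t) & t | ~p & t)   [absorption]
    = s | ~(p & t | ~p & t)   [complement / identity]
    = s | ~t   [distribution]
These differ: at p=0, q=1, s=0, t=0, E1 = 0 but E2 = 1.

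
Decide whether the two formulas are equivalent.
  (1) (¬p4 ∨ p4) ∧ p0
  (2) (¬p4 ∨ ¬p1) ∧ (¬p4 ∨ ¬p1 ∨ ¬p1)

E1: (¬p4 ∨ p4) ∧ p0
    = p0   — complement / identity
E2: (¬p4 ∨ ¬p1) ∧ (¬p4 ∨ ¬p1 ∨ ¬p1)
    = (¬p4 ∨ ¬p1) ∧ (¬p4 ∨ ¬p1)   — idempotence
    = ¬p4 ∨ ¬p1   — idempotence
These differ: at p0=0, p1=0, p4=0, E1 = 0 but E2 = 1.

No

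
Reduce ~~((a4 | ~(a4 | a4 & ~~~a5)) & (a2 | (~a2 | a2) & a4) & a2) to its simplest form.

a2

~~((a4 | ~(a4 | a4 & ~~~a5)) & (a2 | (~a2 | a2) & a4) & a2)
= ~~((a4 | ~(a4 | a4 & ~a5)) & (a2 | (~a2 | a2) & a4) & a2)   [double negation]
= ~~((a4 | ~a4) & (a2 | (~a2 | a2) & a4) & a2)   [absorption]
= ~~((a2 | (~a2 | a2) & a4) & a2)   [complement / identity]
= ~~((a2 | a4) & a2)   [complement / identity]
= ~~a2   [absorption]
= a2   [double negation]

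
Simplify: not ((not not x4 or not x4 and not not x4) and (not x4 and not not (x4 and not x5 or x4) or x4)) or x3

not x4 or x3

not ((not not x4 or not x4 and not not x4) and (not x4 and not not (x4 and not x5 or x4) or x4)) or x3
= not ((not not x4 or not x4 and not not x4) and (not x4 and not not x4 or x4)) or x3   [absorption]
= not (not x4 and not not x4 or not not x4 and x4) or x3   [distribution]
= not not not x4 or x3   [distribution]
= not x4 or x3   [double negation]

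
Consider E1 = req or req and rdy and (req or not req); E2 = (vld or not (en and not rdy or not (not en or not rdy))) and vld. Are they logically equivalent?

E1: req or req and rdy and (req or not req)
    = req or req and rdy   (complement / identity)
    = req   (absorption)
E2: (vld or not (en and not rdy or not (not en or not rdy))) and vld
    = (vld or not (en and not rdy or en and rdy)) and vld   (De Morgan)
    = (vld or not en) and vld   (distribution)
    = vld   (absorption)
These differ: at en=1, rdy=0, req=0, vld=1, E1 = 0 but E2 = 1.

No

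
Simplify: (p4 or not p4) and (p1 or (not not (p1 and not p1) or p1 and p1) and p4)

p1

(p4 or not p4) and (p1 or (not not (p1 and not p1) or p1 and p1) and p4)
= (p4 or not p4) and (p1 or (p1 and not p1 or p1 and p1) and p4)   — double negation
= (p4 or not p4) and (p1 or p1 and p4)   — distribution
= p1 or p1 and p4   — complement / identity
= p1   — absorption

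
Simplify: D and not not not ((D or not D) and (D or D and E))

False

D and not not not ((D or not D) and (D or D and E))
= D and not not not ((D or not D) and D)
= D and not ((D or not D) and D)
= D and not D
= False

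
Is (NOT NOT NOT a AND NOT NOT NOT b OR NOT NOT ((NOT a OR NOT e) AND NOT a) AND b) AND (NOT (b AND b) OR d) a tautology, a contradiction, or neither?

(NOT NOT NOT a AND NOT NOT NOT b OR NOT NOT ((NOT a OR NOT e) AND NOT a) AND b) AND (NOT (b AND b) OR d)
= (NOT NOT NOT a AND NOT b OR NOT NOT ((NOT a OR NOT e) AND NOT a) AND b) AND (NOT (b AND b) OR d)
= (NOT NOT NOT a AND NOT b OR NOT NOT NOT a AND b) AND (NOT (b AND b) OR d)
= NOT NOT NOT a AND (NOT (b AND b) OR d)
= NOT NOT NOT a AND (NOT b OR d)
= NOT a AND (NOT b OR d)
This depends on a, b, d, so it is not a constant.

neither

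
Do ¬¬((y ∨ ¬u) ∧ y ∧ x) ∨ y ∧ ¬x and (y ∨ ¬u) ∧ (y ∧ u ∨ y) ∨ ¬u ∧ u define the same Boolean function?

E1: ¬¬((y ∨ ¬u) ∧ y ∧ x) ∨ y ∧ ¬x
    = ¬¬(y ∧ x) ∨ y ∧ ¬x   [absorption]
    = y ∧ x ∨ y ∧ ¬x   [double negation]
    = y   [distribution]
E2: (y ∨ ¬u) ∧ (y ∧ u ∨ y) ∨ ¬u ∧ u
    = (y ∨ ¬u) ∧ (y ∧ u ∨ y)   [complement / identity]
    = (y ∨ ¬u) ∧ y   [absorption]
    = y   [absorption]
Both reduce to y, so they are equivalent.

Yes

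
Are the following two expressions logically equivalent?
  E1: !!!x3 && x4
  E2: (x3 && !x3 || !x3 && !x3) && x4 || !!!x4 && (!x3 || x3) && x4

Yes

E1: !!!x3 && x4
    = !x3 && x4   — double negation
E2: (x3 && !x3 || !x3 && !x3) && x4 || !!!x4 && (!x3 || x3) && x4
    = (x3 && !x3 || !x3 && !x3) && x4 || !!!x4 && x4   — complement / identity
    = (x3 && !x3 || !x3 && !x3) && x4 || !x4 && x4   — double negation
    = (x3 && !x3 || !x3 && !x3) && x4   — complement / identity
    = !x3 && x4   — distribution
Both reduce to !x3 && x4, so they are equivalent.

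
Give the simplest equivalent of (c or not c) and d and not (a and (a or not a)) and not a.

d and not a

(c or not c) and d and not (a and (a or not a)) and not a
= d and not (a and (a or not a)) and not a   — complement / identity
= d and not a and not a   — complement / identity
= d and not a   — idempotence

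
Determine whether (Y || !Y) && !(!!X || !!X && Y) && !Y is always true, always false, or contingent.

contingent

(Y || !Y) && !(!!X || !!X && Y) && !Y
= (Y || !Y) && !!!X && !Y
= (Y || !Y) && !X && !Y
= !X && !Y
This depends on X, Y, so it is not a constant.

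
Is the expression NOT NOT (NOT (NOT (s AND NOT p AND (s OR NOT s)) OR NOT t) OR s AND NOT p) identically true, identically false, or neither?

neither

NOT NOT (NOT (NOT (s AND NOT p AND (s OR NOT s)) OR NOT t) OR s AND NOT p)
= NOT NOT (s AND NOT p AND (s OR NOT s) AND t OR s AND NOT p)   — De Morgan
= NOT NOT (s AND NOT p AND t OR s AND NOT p)   — complement / identity
= NOT NOT (s AND NOT p)   — absorption
= s AND NOT p   — double negation
This depends on p, s, so it is not a constant.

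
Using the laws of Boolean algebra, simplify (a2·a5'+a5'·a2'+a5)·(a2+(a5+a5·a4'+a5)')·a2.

a2

(a2·a5'+a5'·a2'+a5)·(a2+(a5+a5·a4'+a5)')·a2
= (a5'+a5)·(a2+(a5+a5·a4'+a5)')·a2   — distribution
= (a5'+a5)·(a2+(a5+a5)')·a2   — absorption
= (a2+(a5+a5)')·a2   — complement / identity
= (a2+a5')·a2   — idempotence
= a2   — absorption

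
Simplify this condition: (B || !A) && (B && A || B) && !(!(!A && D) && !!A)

B && !A

(B || !A) && (B && A || B) && !(!(!A && D) && !!A)
= (B || !A) && (B && A || B) && (!A && D || !A)   (De Morgan)
= (B || !A) && B && (!A && D || !A)   (absorption)
= B && (!A && D || !A)   (absorption)
= B && !A   (absorption)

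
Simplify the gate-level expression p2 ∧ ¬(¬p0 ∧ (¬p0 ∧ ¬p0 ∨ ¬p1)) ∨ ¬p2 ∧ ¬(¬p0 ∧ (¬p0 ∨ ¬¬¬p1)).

p2 ∧ ¬(¬p0 ∧ (¬p0 ∧ ¬p0 ∨ ¬p1)) ∨ ¬p2 ∧ ¬(¬p0 ∧ (¬p0 ∨ ¬¬¬p1))
= p2 ∧ ¬(¬p0 ∧ (¬p0 ∧ ¬p0 ∨ ¬p1)) ∨ ¬p2 ∧ ¬(¬p0 ∧ (¬p0 ∨ ¬p1))   [double negation]
= p2 ∧ ¬(¬p0 ∧ (¬p0 ∨ ¬p1)) ∨ ¬p2 ∧ ¬(¬p0 ∧ (¬p0 ∨ ¬p1))   [idempotence]
= ¬(¬p0 ∧ (¬p0 ∨ ¬p1))   [distribution]
= ¬¬p0   [absorption]
= p0   [double negation]

p0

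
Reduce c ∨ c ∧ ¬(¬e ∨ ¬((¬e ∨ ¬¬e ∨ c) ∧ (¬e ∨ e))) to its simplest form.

c ∨ c ∧ ¬(¬e ∨ ¬((¬e ∨ ¬¬e ∨ c) ∧ (¬e ∨ e)))
= c ∨ c ∧ e ∧ (¬e ∨ ¬¬e ∨ c) ∧ (¬e ∨ e)
= c ∨ c ∧ e ∧ (¬e ∨ e ∨ c) ∧ (¬e ∨ e)
= c ∨ c ∧ e ∧ (¬e ∨ e)
= c ∨ c ∧ e
= c

c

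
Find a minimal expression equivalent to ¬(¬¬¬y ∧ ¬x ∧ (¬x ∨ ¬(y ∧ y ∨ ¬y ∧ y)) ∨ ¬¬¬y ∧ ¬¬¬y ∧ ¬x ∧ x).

¬(¬¬¬y ∧ ¬x ∧ (¬x ∨ ¬(y ∧ y ∨ ¬y ∧ y)) ∨ ¬¬¬y ∧ ¬¬¬y ∧ ¬x ∧ x)
= ¬(¬¬¬y ∧ ¬x ∧ (¬x ∨ ¬(y ∧ y ∨ ¬y ∧ y)) ∨ ¬¬¬y ∧ ¬x ∧ x)   (idempotence)
= ¬(¬¬¬y ∧ ¬x ∧ (¬x ∨ ¬y) ∨ ¬¬¬y ∧ ¬x ∧ x)   (distribution)
= ¬(¬¬¬y ∧ ¬x ∨ ¬¬¬y ∧ ¬x ∧ x)   (absorption)
= ¬(¬¬¬y ∧ ¬x)   (absorption)
= ¬(¬y ∧ ¬x)   (double negation)
= y ∨ x   (De Morgan)

y ∨ x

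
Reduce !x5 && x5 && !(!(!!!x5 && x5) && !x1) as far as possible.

!x5 && x5 && !(!(!!!x5 && x5) && !x1)
= !x5 && x5 && (!!!x5 && x5 || x1)   [De Morgan]
= !x5 && x5 && (!x5 && x5 || x1)   [double negation]
= !x5 && x5   [absorption]
= false   [complement]

false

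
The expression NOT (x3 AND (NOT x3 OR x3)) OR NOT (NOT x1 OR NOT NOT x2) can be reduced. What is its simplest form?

NOT (x3 AND (NOT x3 OR x3)) OR NOT (NOT x1 OR NOT NOT x2)
= NOT (x3 AND (NOT x3 OR x3)) OR x1 AND NOT x2
= NOT x3 OR x1 AND NOT x2

NOT x3 OR x1 AND NOT x2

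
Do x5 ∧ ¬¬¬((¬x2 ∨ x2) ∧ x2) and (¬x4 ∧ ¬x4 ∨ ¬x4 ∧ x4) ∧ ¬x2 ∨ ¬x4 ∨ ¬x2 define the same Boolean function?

E1: x5 ∧ ¬¬¬((¬x2 ∨ x2) ∧ x2)
    = x5 ∧ ¬((¬x2 ∨ x2) ∧ x2)   — double negation
    = x5 ∧ ¬x2   — complement / identity
E2: (¬x4 ∧ ¬x4 ∨ ¬x4 ∧ x4) ∧ ¬x2 ∨ ¬x4 ∨ ¬x2
    = ¬x4 ∧ ¬x2 ∨ ¬x4 ∨ ¬x2   — distribution
    = ¬x4 ∨ ¬x2   — absorption
These differ: at x2=0, x4=0, x5=0, E1 = 0 but E2 = 1.

No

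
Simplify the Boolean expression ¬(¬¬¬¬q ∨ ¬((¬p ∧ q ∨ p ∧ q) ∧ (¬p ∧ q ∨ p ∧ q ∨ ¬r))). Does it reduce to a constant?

¬(¬¬¬¬q ∨ ¬((¬p ∧ q ∨ p ∧ q) ∧ (¬p ∧ q ∨ p ∧ q ∨ ¬r)))
= ¬(¬¬¬¬q ∨ ¬(¬p ∧ q ∨ p ∧ q))   [absorption]
= ¬(¬¬q ∨ ¬(¬p ∧ q ∨ p ∧ q))   [double negation]
= ¬q ∧ (¬p ∧ q ∨ p ∧ q)   [De Morgan]
= ¬q ∧ q   [distribution]
= False   [complement]

False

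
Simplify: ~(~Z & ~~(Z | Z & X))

~(~Z & ~~(Z | Z & X))
= Z | ~(Z | Z & X)
= Z | ~Z
= 1

1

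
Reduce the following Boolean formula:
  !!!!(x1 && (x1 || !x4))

!!!!(x1 && (x1 || !x4))
= !!(x1 && (x1 || !x4))   (double negation)
= !!x1   (absorption)
= x1   (double negation)

x1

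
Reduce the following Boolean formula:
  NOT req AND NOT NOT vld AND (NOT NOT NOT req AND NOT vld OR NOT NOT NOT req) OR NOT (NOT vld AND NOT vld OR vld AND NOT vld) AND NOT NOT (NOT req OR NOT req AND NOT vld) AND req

vld AND NOT req

NOT req AND NOT NOT vld AND (NOT NOT NOT req AND NOT vld OR NOT NOT NOT req) OR NOT (NOT vld AND NOT vld OR vld AND NOT vld) AND NOT NOT (NOT req OR NOT req AND NOT vld) AND req
= NOT req AND NOT NOT vld AND NOT NOT NOT req OR NOT (NOT vld AND NOT vld OR vld AND NOT vld) AND NOT NOT (NOT req OR NOT req AND NOT vld) AND req   (absorption)
= NOT req AND NOT NOT vld AND NOT NOT NOT req OR NOT NOT vld AND NOT NOT (NOT req OR NOT req AND NOT vld) AND req   (distribution)
= NOT req AND NOT NOT vld AND NOT NOT NOT req OR NOT NOT vld AND NOT NOT NOT req AND req   (absorption)
= NOT NOT vld AND NOT NOT NOT req   (distribution)
= vld AND NOT NOT NOT req   (double negation)
= vld AND NOT req   (double negation)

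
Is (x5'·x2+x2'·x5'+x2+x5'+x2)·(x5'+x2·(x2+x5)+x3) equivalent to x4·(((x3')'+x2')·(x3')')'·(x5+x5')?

E1: (x5'·x2+x2'·x5'+x2+x5'+x2)·(x5'+x2·(x2+x5)+x3)
    = (x5'+x2+x5'+x2)·(x5'+x2·(x2+x5)+x3)   — distribution
    = (x5'+x2+x5'+x2)·(x5'+x2+x3)   — absorption
    = (x5'+x2)·(x5'+x2+x3)   — idempotence
    = x5'+x2   — absorption
E2: x4·(((x3')'+x2')·(x3')')'·(x5+x5')
    = x4·((x3')')'·(x5+x5')   — absorption
    = x4·((x3')')'   — complement / identity
    = x4·x3'   — double negation
These differ: at x2=1, x3=1, x4=0, x5=0, E1 = 1 but E2 = 0.

No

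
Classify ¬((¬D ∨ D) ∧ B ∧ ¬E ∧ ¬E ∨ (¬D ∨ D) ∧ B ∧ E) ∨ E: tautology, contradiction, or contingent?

contingent

¬((¬D ∨ D) ∧ B ∧ ¬E ∧ ¬E ∨ (¬D ∨ D) ∧ B ∧ E) ∨ E
= ¬((¬D ∨ D) ∧ B ∧ ¬E ∨ (¬D ∨ D) ∧ B ∧ E) ∨ E   (idempotence)
= ¬((¬D ∨ D) ∧ B) ∨ E   (distribution)
= ¬B ∨ E   (complement / identity)
This depends on B, E, so it is not a constant.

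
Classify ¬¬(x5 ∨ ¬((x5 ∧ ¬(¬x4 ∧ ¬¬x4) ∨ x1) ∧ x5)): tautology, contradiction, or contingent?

tautology

¬¬(x5 ∨ ¬((x5 ∧ ¬(¬x4 ∧ ¬¬x4) ∨ x1) ∧ x5))
= x5 ∨ ¬((x5 ∧ ¬(¬x4 ∧ ¬¬x4) ∨ x1) ∧ x5)   — double negation
= x5 ∨ ¬((x5 ∧ (x4 ∨ ¬x4) ∨ x1) ∧ x5)   — De Morgan
= x5 ∨ ¬((x5 ∨ x1) ∧ x5)   — complement / identity
= x5 ∨ ¬x5   — absorption
= True   — complement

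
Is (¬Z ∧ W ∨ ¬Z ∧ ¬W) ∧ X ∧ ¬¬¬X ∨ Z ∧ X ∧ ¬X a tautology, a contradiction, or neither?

contradiction

(¬Z ∧ W ∨ ¬Z ∧ ¬W) ∧ X ∧ ¬¬¬X ∨ Z ∧ X ∧ ¬X
= (¬Z ∧ W ∨ ¬Z ∧ ¬W) ∧ X ∧ ¬X ∨ Z ∧ X ∧ ¬X   — double negation
= ¬Z ∧ X ∧ ¬X ∨ Z ∧ X ∧ ¬X   — distribution
= X ∧ ¬X   — distribution
= False   — complement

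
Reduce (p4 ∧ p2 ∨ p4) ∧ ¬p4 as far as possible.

(p4 ∧ p2 ∨ p4) ∧ ¬p4
= p4 ∧ ¬p4
= False

False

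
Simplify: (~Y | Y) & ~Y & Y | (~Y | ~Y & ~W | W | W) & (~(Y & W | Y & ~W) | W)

(~Y | Y) & ~Y & Y | (~Y | ~Y & ~W | W | W) & (~(Y & W | Y & ~W) | W)
= ~Y & Y | (~Y | ~Y & ~W | W | W) & (~(Y & W | Y & ~W) | W)   (complement / identity)
= ~Y & Y | (~Y | W | W) & (~(Y & W | Y & ~W) | W)   (absorption)
= ~Y & Y | (~Y | W | W) & (~Y | W)   (distribution)
= ~Y & Y | ~Y | W   (absorption)
= ~Y | W   (complement / identity)

~Y | W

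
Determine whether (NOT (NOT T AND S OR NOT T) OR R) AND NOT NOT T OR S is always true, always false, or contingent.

(NOT (NOT T AND S OR NOT T) OR R) AND NOT NOT T OR S
= (NOT NOT T OR R) AND NOT NOT T OR S   [absorption]
= NOT NOT T OR S   [absorption]
= T OR S   [double negation]
This depends on S, T, so it is not a constant.

contingent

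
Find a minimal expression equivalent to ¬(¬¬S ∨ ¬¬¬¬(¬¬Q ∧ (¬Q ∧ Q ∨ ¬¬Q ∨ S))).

¬S ∧ ¬Q

¬(¬¬S ∨ ¬¬¬¬(¬¬Q ∧ (¬Q ∧ Q ∨ ¬¬Q ∨ S)))
= ¬(¬¬S ∨ ¬¬(¬¬Q ∧ (¬Q ∧ Q ∨ ¬¬Q ∨ S)))   (double negation)
= ¬(¬¬S ∨ ¬¬(¬¬Q ∧ (¬¬Q ∨ S)))   (complement / identity)
= ¬(¬¬S ∨ ¬¬¬¬Q)   (absorption)
= ¬(¬¬S ∨ ¬¬Q)   (double negation)
= ¬S ∧ ¬Q   (De Morgan)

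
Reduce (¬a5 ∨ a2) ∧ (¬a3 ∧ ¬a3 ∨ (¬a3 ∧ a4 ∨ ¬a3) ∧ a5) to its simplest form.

(¬a5 ∨ a2) ∧ (¬a3 ∧ ¬a3 ∨ (¬a3 ∧ a4 ∨ ¬a3) ∧ a5)
= (¬a5 ∨ a2) ∧ (¬a3 ∧ ¬a3 ∨ ¬a3 ∧ a5)   [absorption]
= (¬a5 ∨ a2) ∧ ¬a3 ∧ (¬a3 ∨ a5)   [distribution]
= (¬a5 ∨ a2) ∧ ¬a3   [absorption]

(¬a5 ∨ a2) ∧ ¬a3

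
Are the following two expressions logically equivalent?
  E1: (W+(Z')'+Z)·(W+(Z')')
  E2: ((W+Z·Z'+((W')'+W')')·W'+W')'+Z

E1: (W+(Z')'+Z)·(W+(Z')')
    = W+(Z')'   [absorption]
    = W+Z   [double negation]
E2: ((W+Z·Z'+((W')'+W')')·W'+W')'+Z
    = ((W+Z·Z'+W'·W)·W'+W')'+Z   [De Morgan]
    = ((W+W'·W)·W'+W')'+Z   [complement / identity]
    = (W·W'+W')'+Z   [complement / identity]
    = (W')'+Z   [complement / identity]
    = W+Z   [double negation]
Both reduce to W+Z, so they are equivalent.

Yes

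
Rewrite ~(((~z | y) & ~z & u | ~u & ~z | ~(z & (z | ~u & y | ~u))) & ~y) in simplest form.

~(((~z | y) & ~z & u | ~u & ~z | ~(z & (z | ~u & y | ~u))) & ~y)
= ~((~z & u | ~u & ~z | ~(z & (z | ~u & y | ~u))) & ~y)   — absorption
= ~((~z & u | ~u & ~z | ~(z & (z | ~u))) & ~y)   — absorption
= ~((~z | ~(z & (z | ~u))) & ~y)   — distribution
= ~((~z | ~z) & ~y)   — absorption
= ~(~z & ~y)   — idempotence
= z | y   — De Morgan

z | y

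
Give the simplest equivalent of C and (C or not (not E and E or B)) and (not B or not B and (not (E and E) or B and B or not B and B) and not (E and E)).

C and not B

C and (C or not (not E and E or B)) and (not B or not B and (not (E and E) or B and B or not B and B) and not (E and E))
= C and (C or not (not E and E or B)) and (not B or not B and (not (E and E) or B) and not (E and E))   (distribution)
= C and (C or not (not E and E or B)) and (not B or not B and not (E and E))   (absorption)
= C and (C or not B) and (not B or not B and not (E and E))   (complement / identity)
= C and (not B or not B and not (E and E))   (absorption)
= C and (not B or not B and not E)   (idempotence)
= C and not B   (absorption)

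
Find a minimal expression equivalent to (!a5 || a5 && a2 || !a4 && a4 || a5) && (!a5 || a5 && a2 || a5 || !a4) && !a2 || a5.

!a2 || a5

(!a5 || a5 && a2 || !a4 && a4 || a5) && (!a5 || a5 && a2 || a5 || !a4) && !a2 || a5
= (!a5 || a5 && a2 || a5) && (!a5 || a5 && a2 || a5 || !a4) && !a2 || a5   — complement / identity
= (!a5 || a5 && a2 || a5) && !a2 || a5   — absorption
= (!a5 || a5) && !a2 || a5   — absorption
= !a2 || a5   — complement / identity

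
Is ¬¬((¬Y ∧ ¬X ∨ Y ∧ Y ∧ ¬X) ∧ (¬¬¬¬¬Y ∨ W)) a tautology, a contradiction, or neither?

¬¬((¬Y ∧ ¬X ∨ Y ∧ Y ∧ ¬X) ∧ (¬¬¬¬¬Y ∨ W))
= ¬¬((¬Y ∧ ¬X ∨ Y ∧ ¬X) ∧ (¬¬¬¬¬Y ∨ W))   — idempotence
= (¬Y ∧ ¬X ∨ Y ∧ ¬X) ∧ (¬¬¬¬¬Y ∨ W)   — double negation
= (¬Y ∧ ¬X ∨ Y ∧ ¬X) ∧ (¬¬¬Y ∨ W)   — double negation
= ¬X ∧ (¬¬¬Y ∨ W)   — distribution
= ¬X ∧ (¬Y ∨ W)   — double negation
This depends on W, X, Y, so it is not a constant.

neither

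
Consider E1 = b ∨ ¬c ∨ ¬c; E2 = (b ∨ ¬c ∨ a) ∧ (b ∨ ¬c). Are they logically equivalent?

E1: b ∨ ¬c ∨ ¬c
    = b ∨ ¬c   — idempotence
E2: (b ∨ ¬c ∨ a) ∧ (b ∨ ¬c)
    = b ∨ ¬c   — absorption
Both reduce to b ∨ ¬c, so they are equivalent.

Yes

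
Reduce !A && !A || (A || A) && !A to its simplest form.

!A

!A && !A || (A || A) && !A
= !A && !A || A && !A   [idempotence]
= !A   [distribution]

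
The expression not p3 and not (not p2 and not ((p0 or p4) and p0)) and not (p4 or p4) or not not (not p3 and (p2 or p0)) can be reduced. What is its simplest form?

not p3 and (p2 or p0)

not p3 and not (not p2 and not ((p0 or p4) and p0)) and not (p4 or p4) or not not (not p3 and (p2 or p0))
= not p3 and not (not p2 and not ((p0 or p4) and p0)) and not p4 or not not (not p3 and (p2 or p0))   [idempotence]
= not p3 and not (not p2 and not ((p0 or p4) and p0)) and not p4 or not p3 and (p2 or p0)   [double negation]
= not p3 and not (not p2 and not p0) and not p4 or not p3 and (p2 or p0)   [absorption]
= not p3 and (p2 or p0) and not p4 or not p3 and (p2 or p0)   [De Morgan]
= not p3 and (p2 or p0)   [absorption]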